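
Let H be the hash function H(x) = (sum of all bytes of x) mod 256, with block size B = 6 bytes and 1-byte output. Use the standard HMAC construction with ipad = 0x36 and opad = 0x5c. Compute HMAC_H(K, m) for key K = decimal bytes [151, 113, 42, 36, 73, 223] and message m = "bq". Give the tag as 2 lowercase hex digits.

cf

Key decimal bytes [151, 113, 42, 36, 73, 223] = 97 71 2a 24 49 df is exactly B = 6 bytes: K' = 97 71 2a 24 49 df.
K' ⊕ ipad = a1 47 1c 12 7f e9.  K' ⊕ opad = cb 2d 76 78 15 83.
Inner input = (K'⊕ipad) ∥ m = a1 47 1c 12 7f e9 ∥ 62 71.
Inner hash: sum = 161+71+28+18+127+233+98+113 = 849; mod 256 = 81 → 51.
Outer input = (K'⊕opad) ∥ inner = cb 2d 76 78 15 83 ∥ 51.
Outer hash (tag): sum = 203+45+118+120+21+131+81 = 719; mod 256 = 207 → cf.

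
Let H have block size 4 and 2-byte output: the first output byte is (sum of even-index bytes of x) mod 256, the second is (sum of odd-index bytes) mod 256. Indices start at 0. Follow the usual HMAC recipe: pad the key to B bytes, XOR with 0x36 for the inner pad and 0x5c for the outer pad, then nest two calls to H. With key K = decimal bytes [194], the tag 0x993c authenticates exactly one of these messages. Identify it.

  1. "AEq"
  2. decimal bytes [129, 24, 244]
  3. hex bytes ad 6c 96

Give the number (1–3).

Key decimal bytes [194] = c2 is 1 byte ≤ B = 4; zero-pad to 4 bytes: K' = c2 00 00 00.
K' ⊕ ipad = f4 36 36 36; K' ⊕ opad = 9e 5c 5c 5c.
m1: inner = H(f4 36 36 36 41 45 71) = dc b1; tag = H(9e 5c 5c 5c dc b1) = d669
m2: inner = H(f4 36 36 36 81 18 f4) = 9f 84; tag = H(9e 5c 5c 5c 9f 84) = 993c ← matches
m3: inner = H(f4 36 36 36 ad 6c 96) = 6d d8; tag = H(9e 5c 5c 5c 6d d8) = 6790

2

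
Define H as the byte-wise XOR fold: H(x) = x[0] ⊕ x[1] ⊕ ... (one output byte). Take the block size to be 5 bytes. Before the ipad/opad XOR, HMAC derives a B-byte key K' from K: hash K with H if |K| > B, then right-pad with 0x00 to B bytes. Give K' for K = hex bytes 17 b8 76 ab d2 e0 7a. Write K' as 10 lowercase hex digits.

|K| = 7 > B = 5, so first hash the key.
H(K): XOR 17⊕b8⊕76⊕ab⊕d2⊕e0⊕7a = 3a.
Zero-pad H(K) = 3a to 5 bytes: K' = 3a 00 00 00 00.

3a00000000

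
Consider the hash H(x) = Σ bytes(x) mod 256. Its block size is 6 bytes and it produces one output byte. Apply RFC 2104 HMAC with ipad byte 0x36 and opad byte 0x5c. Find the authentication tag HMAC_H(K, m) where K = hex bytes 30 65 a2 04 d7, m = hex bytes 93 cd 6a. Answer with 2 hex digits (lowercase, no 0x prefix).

e2

Key hex bytes 30 65 a2 04 d7 is 5 bytes ≤ B = 6; zero-pad to 6 bytes: K' = 30 65 a2 04 d7 00.
K' ⊕ ipad = 06 53 94 32 e1 36.  K' ⊕ opad = 6c 39 fe 58 8b 5c.
Inner input = (K'⊕ipad) ∥ m = 06 53 94 32 e1 36 ∥ 93 cd 6a.
Inner hash: sum = 6+83+148+50+225+54+147+205+106 = 1024; mod 256 = 0 → 00.
Outer input = (K'⊕opad) ∥ inner = 6c 39 fe 58 8b 5c ∥ 00.
Outer hash (tag): sum = 108+57+254+88+139+92+0 = 738; mod 256 = 226 → e2.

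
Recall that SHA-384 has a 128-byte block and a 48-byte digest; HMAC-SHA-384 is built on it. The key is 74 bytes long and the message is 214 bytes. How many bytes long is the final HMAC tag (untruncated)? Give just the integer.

48

The tag is one SHA-384 digest: 48 bytes.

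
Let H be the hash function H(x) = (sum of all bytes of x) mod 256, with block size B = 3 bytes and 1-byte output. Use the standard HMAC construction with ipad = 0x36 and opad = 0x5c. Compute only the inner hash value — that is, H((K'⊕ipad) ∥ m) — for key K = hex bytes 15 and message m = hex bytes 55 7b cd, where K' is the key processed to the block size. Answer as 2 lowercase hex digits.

Key hex bytes 15 is 1 byte ≤ B = 3; zero-pad to 3 bytes: K' = 15 00 00.
K' ⊕ ipad = 23 36 36.
Inner input = 23 36 36 ∥ 55 7b cd.
Inner hash: sum = 35+54+54+85+123+205 = 556; mod 256 = 44 → 2c.

2c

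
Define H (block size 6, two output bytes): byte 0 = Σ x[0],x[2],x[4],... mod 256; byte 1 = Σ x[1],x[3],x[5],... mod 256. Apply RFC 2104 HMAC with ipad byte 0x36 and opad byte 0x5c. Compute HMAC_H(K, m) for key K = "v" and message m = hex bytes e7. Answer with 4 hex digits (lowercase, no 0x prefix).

Key "v" = 76 is 1 byte ≤ B = 6; zero-pad to 6 bytes: K' = 76 00 00 00 00 00.
K' ⊕ ipad = 40 36 36 36 36 36.  K' ⊕ opad = 2a 5c 5c 5c 5c 5c.
Inner input = (K'⊕ipad) ∥ m = 40 36 36 36 36 36 ∥ e7.
Inner hash: even-index sum = 403 mod 256 = 147; odd-index sum = 162 mod 256 = 162 → 93 a2.
Outer input = (K'⊕opad) ∥ inner = 2a 5c 5c 5c 5c 5c ∥ 93 a2.
Outer hash (tag): even-index sum = 373 mod 256 = 117; odd-index sum = 438 mod 256 = 182 → 75 b6.

75b6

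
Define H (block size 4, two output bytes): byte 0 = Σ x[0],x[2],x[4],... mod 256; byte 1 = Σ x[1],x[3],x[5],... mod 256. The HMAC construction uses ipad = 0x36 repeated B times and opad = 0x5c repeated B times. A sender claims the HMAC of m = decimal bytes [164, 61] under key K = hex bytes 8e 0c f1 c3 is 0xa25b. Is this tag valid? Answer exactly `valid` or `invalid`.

Key hex bytes 8e 0c f1 c3 is exactly B = 4 bytes: K' = 8e 0c f1 c3.
K' ⊕ ipad = b8 3a c7 f5; K' ⊕ opad = d2 50 ad 9f.
Inner hash: even-index sum = 547 mod 256 = 35; odd-index sum = 364 mod 256 = 108 → 23 6c.
Outer hash (recomputed tag): even-index sum = 418 mod 256 = 162; odd-index sum = 347 mod 256 = 91 → a2 5b.
Recomputed tag = a25b; claimed = a25b → match.

valid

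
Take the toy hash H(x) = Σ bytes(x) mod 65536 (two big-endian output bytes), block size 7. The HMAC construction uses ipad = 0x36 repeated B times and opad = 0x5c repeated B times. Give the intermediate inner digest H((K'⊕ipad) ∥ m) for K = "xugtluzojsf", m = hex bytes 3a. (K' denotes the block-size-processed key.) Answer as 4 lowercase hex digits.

Key "xugtluzojsf" = 78 75 67 74 6c 75 7a 6f 6a 73 66 is 11 bytes > B = 7, so hash it first: H(key) = 04 d5, then zero-pad to 7 bytes: K' = 04 d5 00 00 00 00 00.
K' ⊕ ipad = 32 e3 36 36 36 36 36.
Inner input = 32 e3 36 36 36 36 36 ∥ 3a.
Inner hash: sum = 50+227+54+54+54+54+54+58 = 605 → 02 5d.

025d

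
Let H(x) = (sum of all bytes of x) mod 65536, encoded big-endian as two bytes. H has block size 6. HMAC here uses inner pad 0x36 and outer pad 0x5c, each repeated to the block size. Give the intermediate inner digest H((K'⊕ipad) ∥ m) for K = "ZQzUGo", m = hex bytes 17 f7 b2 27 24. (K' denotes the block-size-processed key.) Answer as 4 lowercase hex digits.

Key "ZQzUGo" = 5a 51 7a 55 47 6f is exactly B = 6 bytes: K' = 5a 51 7a 55 47 6f.
K' ⊕ ipad = 6c 67 4c 63 71 59.
Inner input = 6c 67 4c 63 71 59 ∥ 17 f7 b2 27 24.
Inner hash: sum = 108+103+76+99+113+89+23+247+178+39+36 = 1111 → 04 57.

0457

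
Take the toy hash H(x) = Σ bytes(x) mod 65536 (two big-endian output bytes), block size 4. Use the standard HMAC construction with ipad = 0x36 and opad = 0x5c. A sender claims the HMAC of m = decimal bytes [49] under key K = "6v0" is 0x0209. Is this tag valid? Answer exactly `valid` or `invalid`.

valid

Key "6v0" = 36 76 30 is 3 bytes ≤ B = 4; zero-pad to 4 bytes: K' = 36 76 30 00.
K' ⊕ ipad = 00 40 06 36; K' ⊕ opad = 6a 2a 6c 5c.
Inner hash: sum = 0+64+6+54+49 = 173 → 00 ad.
Outer hash (recomputed tag): sum = 106+42+108+92+0+173 = 521 → 02 09.
Recomputed tag = 0209; claimed = 0209 → match.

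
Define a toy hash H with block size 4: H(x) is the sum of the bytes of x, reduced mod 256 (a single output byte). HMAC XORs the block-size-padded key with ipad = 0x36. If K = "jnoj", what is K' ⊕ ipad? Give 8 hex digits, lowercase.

Key "jnoj" = 6a 6e 6f 6a is exactly B = 4 bytes: K' = 6a 6e 6f 6a.
XOR each byte with 0x36: 6a⊕36=5c, 6e⊕36=58, 6f⊕36=59, 6a⊕36=5c.

5c58595c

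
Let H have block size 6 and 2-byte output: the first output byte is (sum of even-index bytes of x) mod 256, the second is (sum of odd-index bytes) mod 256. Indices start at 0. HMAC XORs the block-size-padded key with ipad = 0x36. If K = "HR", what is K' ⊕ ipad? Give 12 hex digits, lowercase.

7e6436363636

Key "HR" = 48 52 is 2 bytes ≤ B = 6; zero-pad to 6 bytes: K' = 48 52 00 00 00 00.
XOR each byte with 0x36: 48⊕36=7e, 52⊕36=64, 00⊕36=36, 00⊕36=36, 00⊕36=36, 00⊕36=36.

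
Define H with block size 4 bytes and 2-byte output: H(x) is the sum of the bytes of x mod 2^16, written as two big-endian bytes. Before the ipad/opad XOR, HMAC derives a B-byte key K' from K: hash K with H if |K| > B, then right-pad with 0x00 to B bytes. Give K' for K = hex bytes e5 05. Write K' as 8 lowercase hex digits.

e5050000

Key hex bytes e5 05 is 2 bytes ≤ B = 4; zero-pad to 4 bytes: K' = e5 05 00 00.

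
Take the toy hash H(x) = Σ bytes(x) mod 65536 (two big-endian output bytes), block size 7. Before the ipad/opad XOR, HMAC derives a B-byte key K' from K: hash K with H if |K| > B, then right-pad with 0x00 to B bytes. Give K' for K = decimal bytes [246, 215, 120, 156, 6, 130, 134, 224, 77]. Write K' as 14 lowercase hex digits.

|K| = 9 > B = 7, so first hash the key.
H(K): sum = 246+215+120+156+6+130+134+224+77 = 1308 → 05 1c.
Zero-pad H(K) = 05 1c to 7 bytes: K' = 05 1c 00 00 00 00 00.

051c0000000000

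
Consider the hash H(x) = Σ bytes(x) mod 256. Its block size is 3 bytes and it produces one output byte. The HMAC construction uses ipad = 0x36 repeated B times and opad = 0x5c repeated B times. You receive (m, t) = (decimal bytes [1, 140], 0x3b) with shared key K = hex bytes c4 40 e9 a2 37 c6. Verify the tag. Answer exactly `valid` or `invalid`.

Key hex bytes c4 40 e9 a2 37 c6 is 6 bytes > B = 3, so hash it first: H(key) = 8c, then zero-pad to 3 bytes: K' = 8c 00 00.
K' ⊕ ipad = ba 36 36; K' ⊕ opad = d0 5c 5c.
Inner hash: sum = 186+54+54+1+140 = 435; mod 256 = 179 → b3.
Outer hash (recomputed tag): sum = 208+92+92+179 = 571; mod 256 = 59 → 3b.
Recomputed tag = 3b; claimed = 3b → match.

valid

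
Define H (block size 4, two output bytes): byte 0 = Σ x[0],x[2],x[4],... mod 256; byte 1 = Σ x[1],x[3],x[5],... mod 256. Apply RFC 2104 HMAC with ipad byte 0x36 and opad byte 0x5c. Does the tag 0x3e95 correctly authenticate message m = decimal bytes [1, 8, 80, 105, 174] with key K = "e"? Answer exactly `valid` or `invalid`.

invalid

Key "e" = 65 is 1 byte ≤ B = 4; zero-pad to 4 bytes: K' = 65 00 00 00.
K' ⊕ ipad = 53 36 36 36; K' ⊕ opad = 39 5c 5c 5c.
Inner hash: even-index sum = 392 mod 256 = 136; odd-index sum = 221 mod 256 = 221 → 88 dd.
Outer hash (recomputed tag): even-index sum = 285 mod 256 = 29; odd-index sum = 405 mod 256 = 149 → 1d 95.
Recomputed tag = 1d95; claimed = 3e95 → mismatch.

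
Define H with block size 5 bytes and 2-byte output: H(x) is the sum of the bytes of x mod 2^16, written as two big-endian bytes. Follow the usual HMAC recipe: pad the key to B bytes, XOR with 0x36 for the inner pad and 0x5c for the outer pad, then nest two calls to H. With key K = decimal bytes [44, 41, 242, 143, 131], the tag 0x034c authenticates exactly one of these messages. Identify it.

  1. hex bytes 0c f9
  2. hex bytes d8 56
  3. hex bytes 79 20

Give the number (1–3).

3

Key decimal bytes [44, 41, 242, 143, 131] = 2c 29 f2 8f 83 is exactly B = 5 bytes: K' = 2c 29 f2 8f 83.
K' ⊕ ipad = 1a 1f c4 b9 b5; K' ⊕ opad = 70 75 ae d3 df.
m1: inner = H(1a 1f c4 b9 b5 0c f9) = 03 70; tag = H(70 75 ae d3 df 03 70) = 03b8
m2: inner = H(1a 1f c4 b9 b5 d8 56) = 03 99; tag = H(70 75 ae d3 df 03 99) = 03e1
m3: inner = H(1a 1f c4 b9 b5 79 20) = 03 04; tag = H(70 75 ae d3 df 03 04) = 034c ← matches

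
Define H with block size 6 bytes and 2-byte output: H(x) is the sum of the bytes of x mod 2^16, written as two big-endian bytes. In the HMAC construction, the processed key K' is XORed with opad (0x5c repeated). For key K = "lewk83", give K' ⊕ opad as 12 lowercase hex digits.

30392b37646f

Key "lewk83" = 6c 65 77 6b 38 33 is exactly B = 6 bytes: K' = 6c 65 77 6b 38 33.
XOR each byte with 0x5c: 6c⊕5c=30, 65⊕5c=39, 77⊕5c=2b, 6b⊕5c=37, 38⊕5c=64, 33⊕5c=6f.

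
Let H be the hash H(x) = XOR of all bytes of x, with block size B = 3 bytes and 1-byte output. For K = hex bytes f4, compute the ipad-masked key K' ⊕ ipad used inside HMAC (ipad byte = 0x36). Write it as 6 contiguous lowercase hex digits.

c23636

Key hex bytes f4 is 1 byte ≤ B = 3; zero-pad to 3 bytes: K' = f4 00 00.
XOR each byte with 0x36: f4⊕36=c2, 00⊕36=36, 00⊕36=36.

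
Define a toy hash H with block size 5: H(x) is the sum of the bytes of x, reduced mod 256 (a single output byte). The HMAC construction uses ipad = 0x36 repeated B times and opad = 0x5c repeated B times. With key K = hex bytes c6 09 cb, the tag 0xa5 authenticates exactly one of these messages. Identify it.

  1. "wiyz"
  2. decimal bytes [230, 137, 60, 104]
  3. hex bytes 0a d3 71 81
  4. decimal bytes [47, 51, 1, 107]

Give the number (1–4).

Key hex bytes c6 09 cb is 3 bytes ≤ B = 5; zero-pad to 5 bytes: K' = c6 09 cb 00 00.
K' ⊕ ipad = f0 3f fd 36 36; K' ⊕ opad = 9a 55 97 5c 5c.
m1: inner = H(f0 3f fd 36 36 77 69 79 7a) = 6b; tag = H(9a 55 97 5c 5c 6b) = a9
m2: inner = H(f0 3f fd 36 36 e6 89 3c 68) = ab; tag = H(9a 55 97 5c 5c ab) = e9
m3: inner = H(f0 3f fd 36 36 0a d3 71 81) = 67; tag = H(9a 55 97 5c 5c 67) = a5 ← matches
m4: inner = H(f0 3f fd 36 36 2f 33 01 6b) = 66; tag = H(9a 55 97 5c 5c 66) = a4

3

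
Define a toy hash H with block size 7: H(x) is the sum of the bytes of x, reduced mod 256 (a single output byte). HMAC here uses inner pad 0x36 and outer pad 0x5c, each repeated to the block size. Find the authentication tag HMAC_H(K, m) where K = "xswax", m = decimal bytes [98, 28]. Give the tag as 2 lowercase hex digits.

Key "xswax" = 78 73 77 61 78 is 5 bytes ≤ B = 7; zero-pad to 7 bytes: K' = 78 73 77 61 78 00 00.
K' ⊕ ipad = 4e 45 41 57 4e 36 36.  K' ⊕ opad = 24 2f 2b 3d 24 5c 5c.
Inner input = (K'⊕ipad) ∥ m = 4e 45 41 57 4e 36 36 ∥ 62 1c.
Inner hash: sum = 78+69+65+87+78+54+54+98+28 = 611; mod 256 = 99 → 63.
Outer input = (K'⊕opad) ∥ inner = 24 2f 2b 3d 24 5c 5c ∥ 63.
Outer hash (tag): sum = 36+47+43+61+36+92+92+99 = 506; mod 256 = 250 → fa.

fa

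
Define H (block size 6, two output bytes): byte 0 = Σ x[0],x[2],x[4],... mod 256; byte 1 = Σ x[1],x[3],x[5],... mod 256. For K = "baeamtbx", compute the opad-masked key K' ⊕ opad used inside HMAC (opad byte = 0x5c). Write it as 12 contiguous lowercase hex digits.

caf25c5c5c5c

Key "baeamtbx" = 62 61 65 61 6d 74 62 78 is 8 bytes > B = 6, so hash it first: H(key) = 96 ae, then zero-pad to 6 bytes: K' = 96 ae 00 00 00 00.
XOR each byte with 0x5c: 96⊕5c=ca, ae⊕5c=f2, 00⊕5c=5c, 00⊕5c=5c, 00⊕5c=5c, 00⊕5c=5c.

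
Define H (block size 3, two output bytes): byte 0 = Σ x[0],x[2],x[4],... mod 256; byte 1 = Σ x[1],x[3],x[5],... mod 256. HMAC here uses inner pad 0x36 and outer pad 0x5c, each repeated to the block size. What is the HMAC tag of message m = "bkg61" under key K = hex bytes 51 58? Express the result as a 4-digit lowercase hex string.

d142

Key hex bytes 51 58 is 2 bytes ≤ B = 3; zero-pad to 3 bytes: K' = 51 58 00.
K' ⊕ ipad = 67 6e 36.  K' ⊕ opad = 0d 04 5c.
Inner input = (K'⊕ipad) ∥ m = 67 6e 36 ∥ 62 6b 67 36 31.
Inner hash: even-index sum = 318 mod 256 = 62; odd-index sum = 360 mod 256 = 104 → 3e 68.
Outer input = (K'⊕opad) ∥ inner = 0d 04 5c ∥ 3e 68.
Outer hash (tag): even-index sum = 209 mod 256 = 209; odd-index sum = 66 mod 256 = 66 → d1 42.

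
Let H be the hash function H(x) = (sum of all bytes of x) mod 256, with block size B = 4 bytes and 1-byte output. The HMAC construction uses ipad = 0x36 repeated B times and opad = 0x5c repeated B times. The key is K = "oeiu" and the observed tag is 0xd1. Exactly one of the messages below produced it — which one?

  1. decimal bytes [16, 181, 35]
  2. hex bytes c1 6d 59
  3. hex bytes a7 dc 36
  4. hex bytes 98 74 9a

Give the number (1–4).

Key "oeiu" = 6f 65 69 75 is exactly B = 4 bytes: K' = 6f 65 69 75.
K' ⊕ ipad = 59 53 5f 43; K' ⊕ opad = 33 39 35 29.
m1: inner = H(59 53 5f 43 10 b5 23) = 36; tag = H(33 39 35 29 36) = 00
m2: inner = H(59 53 5f 43 c1 6d 59) = d5; tag = H(33 39 35 29 d5) = 9f
m3: inner = H(59 53 5f 43 a7 dc 36) = 07; tag = H(33 39 35 29 07) = d1 ← matches
m4: inner = H(59 53 5f 43 98 74 9a) = f4; tag = H(33 39 35 29 f4) = be

3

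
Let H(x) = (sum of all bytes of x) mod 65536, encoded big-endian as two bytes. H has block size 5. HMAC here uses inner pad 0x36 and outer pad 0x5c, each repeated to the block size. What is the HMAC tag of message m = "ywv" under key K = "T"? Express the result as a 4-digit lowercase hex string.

Key "T" = 54 is 1 byte ≤ B = 5; zero-pad to 5 bytes: K' = 54 00 00 00 00.
K' ⊕ ipad = 62 36 36 36 36.  K' ⊕ opad = 08 5c 5c 5c 5c.
Inner input = (K'⊕ipad) ∥ m = 62 36 36 36 36 ∥ 79 77 76.
Inner hash: sum = 98+54+54+54+54+121+119+118 = 672 → 02 a0.
Outer input = (K'⊕opad) ∥ inner = 08 5c 5c 5c 5c ∥ 02 a0.
Outer hash (tag): sum = 8+92+92+92+92+2+160 = 538 → 02 1a.

021a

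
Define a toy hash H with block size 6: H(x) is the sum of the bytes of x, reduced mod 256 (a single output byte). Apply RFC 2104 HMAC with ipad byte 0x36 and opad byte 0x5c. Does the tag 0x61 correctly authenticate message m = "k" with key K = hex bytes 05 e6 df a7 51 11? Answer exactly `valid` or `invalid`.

Key hex bytes 05 e6 df a7 51 11 is exactly B = 6 bytes: K' = 05 e6 df a7 51 11.
K' ⊕ ipad = 33 d0 e9 91 67 27; K' ⊕ opad = 59 ba 83 fb 0d 4d.
Inner hash: sum = 51+208+233+145+103+39+107 = 886; mod 256 = 118 → 76.
Outer hash (recomputed tag): sum = 89+186+131+251+13+77+118 = 865; mod 256 = 97 → 61.
Recomputed tag = 61; claimed = 61 → match.

valid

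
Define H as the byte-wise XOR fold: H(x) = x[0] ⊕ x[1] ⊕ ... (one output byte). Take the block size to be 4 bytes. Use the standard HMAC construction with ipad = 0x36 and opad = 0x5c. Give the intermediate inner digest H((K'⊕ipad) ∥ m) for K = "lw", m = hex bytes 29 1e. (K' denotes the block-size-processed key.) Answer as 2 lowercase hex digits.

Key "lw" = 6c 77 is 2 bytes ≤ B = 4; zero-pad to 4 bytes: K' = 6c 77 00 00.
K' ⊕ ipad = 5a 41 36 36.
Inner input = 5a 41 36 36 ∥ 29 1e.
Inner hash: XOR 5a⊕41⊕36⊕36⊕29⊕1e = 2c.

2c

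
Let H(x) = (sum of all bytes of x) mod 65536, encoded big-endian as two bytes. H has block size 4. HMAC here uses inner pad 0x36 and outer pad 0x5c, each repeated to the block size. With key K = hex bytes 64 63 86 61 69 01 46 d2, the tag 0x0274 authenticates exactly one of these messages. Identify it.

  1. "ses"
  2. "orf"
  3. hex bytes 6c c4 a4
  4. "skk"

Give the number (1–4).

Key hex bytes 64 63 86 61 69 01 46 d2 is 8 bytes > B = 4, so hash it first: H(key) = 03 30, then zero-pad to 4 bytes: K' = 03 30 00 00.
K' ⊕ ipad = 35 06 36 36; K' ⊕ opad = 5f 6c 5c 5c.
m1: inner = H(35 06 36 36 73 65 73) = 01 f2; tag = H(5f 6c 5c 5c 01 f2) = 0276
m2: inner = H(35 06 36 36 6f 72 66) = 01 ee; tag = H(5f 6c 5c 5c 01 ee) = 0272
m3: inner = H(35 06 36 36 6c c4 a4) = 02 7b; tag = H(5f 6c 5c 5c 02 7b) = 0200
m4: inner = H(35 06 36 36 73 6b 6b) = 01 f0; tag = H(5f 6c 5c 5c 01 f0) = 0274 ← matches

4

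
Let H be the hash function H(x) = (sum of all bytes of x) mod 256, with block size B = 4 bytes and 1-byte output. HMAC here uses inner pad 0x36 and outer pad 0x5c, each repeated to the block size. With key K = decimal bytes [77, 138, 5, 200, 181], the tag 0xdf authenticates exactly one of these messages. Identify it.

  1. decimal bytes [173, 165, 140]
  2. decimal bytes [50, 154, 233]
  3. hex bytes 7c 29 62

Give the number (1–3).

Key decimal bytes [77, 138, 5, 200, 181] = 4d 8a 05 c8 b5 is 5 bytes > B = 4, so hash it first: H(key) = 59, then zero-pad to 4 bytes: K' = 59 00 00 00.
K' ⊕ ipad = 6f 36 36 36; K' ⊕ opad = 05 5c 5c 5c.
m1: inner = H(6f 36 36 36 ad a5 8c) = ef; tag = H(05 5c 5c 5c ef) = 08
m2: inner = H(6f 36 36 36 32 9a e9) = c6; tag = H(05 5c 5c 5c c6) = df ← matches
m3: inner = H(6f 36 36 36 7c 29 62) = 18; tag = H(05 5c 5c 5c 18) = 31

2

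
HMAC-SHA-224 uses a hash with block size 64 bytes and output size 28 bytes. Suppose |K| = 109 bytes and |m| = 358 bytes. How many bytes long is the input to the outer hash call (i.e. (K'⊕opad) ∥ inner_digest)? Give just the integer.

92

Key is 109 > 64 bytes, so it is hashed to 28 bytes then zero-padded to 64: |K'| = 64.
Outer input = (K'⊕opad) ∥ H(inner) → 64 + 28 = 92 bytes.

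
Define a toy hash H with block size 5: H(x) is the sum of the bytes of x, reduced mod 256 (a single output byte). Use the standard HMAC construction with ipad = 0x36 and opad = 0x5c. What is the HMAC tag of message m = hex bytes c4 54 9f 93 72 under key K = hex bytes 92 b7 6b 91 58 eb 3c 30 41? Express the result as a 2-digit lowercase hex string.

70

Key hex bytes 92 b7 6b 91 58 eb 3c 30 41 is 9 bytes > B = 5, so hash it first: H(key) = 35, then zero-pad to 5 bytes: K' = 35 00 00 00 00.
K' ⊕ ipad = 03 36 36 36 36.  K' ⊕ opad = 69 5c 5c 5c 5c.
Inner input = (K'⊕ipad) ∥ m = 03 36 36 36 36 ∥ c4 54 9f 93 72.
Inner hash: sum = 3+54+54+54+54+196+84+159+147+114 = 919; mod 256 = 151 → 97.
Outer input = (K'⊕opad) ∥ inner = 69 5c 5c 5c 5c ∥ 97.
Outer hash (tag): sum = 105+92+92+92+92+151 = 624; mod 256 = 112 → 70.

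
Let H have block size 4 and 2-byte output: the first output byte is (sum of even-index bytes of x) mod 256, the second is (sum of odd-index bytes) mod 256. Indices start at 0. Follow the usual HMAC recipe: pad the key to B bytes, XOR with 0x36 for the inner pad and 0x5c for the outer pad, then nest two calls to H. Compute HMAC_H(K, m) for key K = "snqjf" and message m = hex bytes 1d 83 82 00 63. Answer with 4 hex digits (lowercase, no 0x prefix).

2687

Key "snqjf" = 73 6e 71 6a 66 is 5 bytes > B = 4, so hash it first: H(key) = 4a d8, then zero-pad to 4 bytes: K' = 4a d8 00 00.
K' ⊕ ipad = 7c ee 36 36.  K' ⊕ opad = 16 84 5c 5c.
Inner input = (K'⊕ipad) ∥ m = 7c ee 36 36 ∥ 1d 83 82 00 63.
Inner hash: even-index sum = 436 mod 256 = 180; odd-index sum = 423 mod 256 = 167 → b4 a7.
Outer input = (K'⊕opad) ∥ inner = 16 84 5c 5c ∥ b4 a7.
Outer hash (tag): even-index sum = 294 mod 256 = 38; odd-index sum = 391 mod 256 = 135 → 26 87.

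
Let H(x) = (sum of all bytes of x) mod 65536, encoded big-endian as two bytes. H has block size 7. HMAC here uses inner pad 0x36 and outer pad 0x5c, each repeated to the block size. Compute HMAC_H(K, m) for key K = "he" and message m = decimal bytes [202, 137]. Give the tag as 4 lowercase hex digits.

024e

Key "he" = 68 65 is 2 bytes ≤ B = 7; zero-pad to 7 bytes: K' = 68 65 00 00 00 00 00.
K' ⊕ ipad = 5e 53 36 36 36 36 36.  K' ⊕ opad = 34 39 5c 5c 5c 5c 5c.
Inner input = (K'⊕ipad) ∥ m = 5e 53 36 36 36 36 36 ∥ ca 89.
Inner hash: sum = 94+83+54+54+54+54+54+202+137 = 786 → 03 12.
Outer input = (K'⊕opad) ∥ inner = 34 39 5c 5c 5c 5c 5c ∥ 03 12.
Outer hash (tag): sum = 52+57+92+92+92+92+92+3+18 = 590 → 02 4e.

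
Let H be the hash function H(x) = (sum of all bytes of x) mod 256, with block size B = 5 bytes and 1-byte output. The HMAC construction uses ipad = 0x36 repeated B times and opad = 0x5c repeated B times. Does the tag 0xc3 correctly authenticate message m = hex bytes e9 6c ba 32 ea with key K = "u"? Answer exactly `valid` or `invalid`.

Key "u" = 75 is 1 byte ≤ B = 5; zero-pad to 5 bytes: K' = 75 00 00 00 00.
K' ⊕ ipad = 43 36 36 36 36; K' ⊕ opad = 29 5c 5c 5c 5c.
Inner hash: sum = 67+54+54+54+54+233+108+186+50+234 = 1094; mod 256 = 70 → 46.
Outer hash (recomputed tag): sum = 41+92+92+92+92+70 = 479; mod 256 = 223 → df.
Recomputed tag = df; claimed = c3 → mismatch.

invalid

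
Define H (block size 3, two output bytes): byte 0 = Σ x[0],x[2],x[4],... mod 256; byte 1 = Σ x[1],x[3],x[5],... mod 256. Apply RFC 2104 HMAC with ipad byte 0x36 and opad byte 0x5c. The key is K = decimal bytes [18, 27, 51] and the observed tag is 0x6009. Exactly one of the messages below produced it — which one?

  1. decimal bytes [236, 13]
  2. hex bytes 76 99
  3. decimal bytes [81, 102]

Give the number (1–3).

Key decimal bytes [18, 27, 51] = 12 1b 33 is exactly B = 3 bytes: K' = 12 1b 33.
K' ⊕ ipad = 24 2d 05; K' ⊕ opad = 4e 47 6f.
m1: inner = H(24 2d 05 ec 0d) = 36 19; tag = H(4e 47 6f 36 19) = d67d
m2: inner = H(24 2d 05 76 99) = c2 a3; tag = H(4e 47 6f c2 a3) = 6009 ← matches
m3: inner = H(24 2d 05 51 66) = 8f 7e; tag = H(4e 47 6f 8f 7e) = 3bd6

2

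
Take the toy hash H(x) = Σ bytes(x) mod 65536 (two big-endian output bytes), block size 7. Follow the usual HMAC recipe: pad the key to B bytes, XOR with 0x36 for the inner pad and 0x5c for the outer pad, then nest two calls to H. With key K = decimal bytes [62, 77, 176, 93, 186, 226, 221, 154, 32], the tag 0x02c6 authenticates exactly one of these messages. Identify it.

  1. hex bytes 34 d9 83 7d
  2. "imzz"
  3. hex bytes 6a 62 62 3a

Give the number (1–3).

2

Key decimal bytes [62, 77, 176, 93, 186, 226, 221, 154, 32] = 3e 4d b0 5d ba e2 dd 9a 20 is 9 bytes > B = 7, so hash it first: H(key) = 04 cb, then zero-pad to 7 bytes: K' = 04 cb 00 00 00 00 00.
K' ⊕ ipad = 32 fd 36 36 36 36 36; K' ⊕ opad = 58 97 5c 5c 5c 5c 5c.
m1: inner = H(32 fd 36 36 36 36 36 34 d9 83 7d) = 04 4a; tag = H(58 97 5c 5c 5c 5c 5c 04 4a) = 0309
m2: inner = H(32 fd 36 36 36 36 36 69 6d 7a 7a) = 04 07; tag = H(58 97 5c 5c 5c 5c 5c 04 07) = 02c6 ← matches
m3: inner = H(32 fd 36 36 36 36 36 6a 62 62 3a) = 03 a5; tag = H(58 97 5c 5c 5c 5c 5c 03 a5) = 0363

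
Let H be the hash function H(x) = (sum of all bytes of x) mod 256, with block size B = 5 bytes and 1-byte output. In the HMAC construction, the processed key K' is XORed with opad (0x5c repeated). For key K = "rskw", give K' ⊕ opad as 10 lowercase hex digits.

2e2f372b5c

Key "rskw" = 72 73 6b 77 is 4 bytes ≤ B = 5; zero-pad to 5 bytes: K' = 72 73 6b 77 00.
XOR each byte with 0x5c: 72⊕5c=2e, 73⊕5c=2f, 6b⊕5c=37, 77⊕5c=2b, 00⊕5c=5c.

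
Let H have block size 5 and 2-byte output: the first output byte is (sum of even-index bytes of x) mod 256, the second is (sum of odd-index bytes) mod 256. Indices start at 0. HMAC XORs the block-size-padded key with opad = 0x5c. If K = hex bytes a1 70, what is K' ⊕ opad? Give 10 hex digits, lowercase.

fd2c5c5c5c

Key hex bytes a1 70 is 2 bytes ≤ B = 5; zero-pad to 5 bytes: K' = a1 70 00 00 00.
XOR each byte with 0x5c: a1⊕5c=fd, 70⊕5c=2c, 00⊕5c=5c, 00⊕5c=5c, 00⊕5c=5c.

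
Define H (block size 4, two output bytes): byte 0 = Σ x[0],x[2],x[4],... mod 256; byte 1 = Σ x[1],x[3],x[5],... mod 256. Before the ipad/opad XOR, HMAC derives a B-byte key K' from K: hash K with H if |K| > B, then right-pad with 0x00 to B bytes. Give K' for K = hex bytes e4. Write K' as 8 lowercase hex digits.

e4000000

Key hex bytes e4 is 1 byte ≤ B = 4; zero-pad to 4 bytes: K' = e4 00 00 00.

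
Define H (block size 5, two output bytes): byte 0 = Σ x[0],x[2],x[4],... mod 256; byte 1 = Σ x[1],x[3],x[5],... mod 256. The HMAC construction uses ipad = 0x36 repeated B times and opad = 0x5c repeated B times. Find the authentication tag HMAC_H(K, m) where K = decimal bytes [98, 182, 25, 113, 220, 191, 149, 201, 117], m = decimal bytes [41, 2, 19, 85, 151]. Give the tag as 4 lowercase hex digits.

9769

Key decimal bytes [98, 182, 25, 113, 220, 191, 149, 201, 117] = 62 b6 19 71 dc bf 95 c9 75 is 9 bytes > B = 5, so hash it first: H(key) = 61 af, then zero-pad to 5 bytes: K' = 61 af 00 00 00.
K' ⊕ ipad = 57 99 36 36 36.  K' ⊕ opad = 3d f3 5c 5c 5c.
Inner input = (K'⊕ipad) ∥ m = 57 99 36 36 36 ∥ 29 02 13 55 97.
Inner hash: even-index sum = 282 mod 256 = 26; odd-index sum = 418 mod 256 = 162 → 1a a2.
Outer input = (K'⊕opad) ∥ inner = 3d f3 5c 5c 5c ∥ 1a a2.
Outer hash (tag): even-index sum = 407 mod 256 = 151; odd-index sum = 361 mod 256 = 105 → 97 69.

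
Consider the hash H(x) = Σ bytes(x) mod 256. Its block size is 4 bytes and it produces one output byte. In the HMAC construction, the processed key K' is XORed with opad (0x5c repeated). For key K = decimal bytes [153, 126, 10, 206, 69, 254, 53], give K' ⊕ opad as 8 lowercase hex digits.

3b5c5c5c

Key decimal bytes [153, 126, 10, 206, 69, 254, 53] = 99 7e 0a ce 45 fe 35 is 7 bytes > B = 4, so hash it first: H(key) = 67, then zero-pad to 4 bytes: K' = 67 00 00 00.
XOR each byte with 0x5c: 67⊕5c=3b, 00⊕5c=5c, 00⊕5c=5c, 00⊕5c=5c.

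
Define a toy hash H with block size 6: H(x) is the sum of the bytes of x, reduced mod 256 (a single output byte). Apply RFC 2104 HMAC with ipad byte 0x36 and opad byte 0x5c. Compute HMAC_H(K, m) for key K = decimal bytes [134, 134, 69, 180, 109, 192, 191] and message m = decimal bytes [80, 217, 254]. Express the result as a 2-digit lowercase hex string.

75

Key decimal bytes [134, 134, 69, 180, 109, 192, 191] = 86 86 45 b4 6d c0 bf is 7 bytes > B = 6, so hash it first: H(key) = f1, then zero-pad to 6 bytes: K' = f1 00 00 00 00 00.
K' ⊕ ipad = c7 36 36 36 36 36.  K' ⊕ opad = ad 5c 5c 5c 5c 5c.
Inner input = (K'⊕ipad) ∥ m = c7 36 36 36 36 36 ∥ 50 d9 fe.
Inner hash: sum = 199+54+54+54+54+54+80+217+254 = 1020; mod 256 = 252 → fc.
Outer input = (K'⊕opad) ∥ inner = ad 5c 5c 5c 5c 5c ∥ fc.
Outer hash (tag): sum = 173+92+92+92+92+92+252 = 885; mod 256 = 117 → 75.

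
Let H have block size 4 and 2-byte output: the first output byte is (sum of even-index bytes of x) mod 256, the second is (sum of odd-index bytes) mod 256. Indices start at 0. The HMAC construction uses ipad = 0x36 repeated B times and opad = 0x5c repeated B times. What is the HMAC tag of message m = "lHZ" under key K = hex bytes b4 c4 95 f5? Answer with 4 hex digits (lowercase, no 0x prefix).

Key hex bytes b4 c4 95 f5 is exactly B = 4 bytes: K' = b4 c4 95 f5.
K' ⊕ ipad = 82 f2 a3 c3.  K' ⊕ opad = e8 98 c9 a9.
Inner input = (K'⊕ipad) ∥ m = 82 f2 a3 c3 ∥ 6c 48 5a.
Inner hash: even-index sum = 491 mod 256 = 235; odd-index sum = 509 mod 256 = 253 → eb fd.
Outer input = (K'⊕opad) ∥ inner = e8 98 c9 a9 ∥ eb fd.
Outer hash (tag): even-index sum = 668 mod 256 = 156; odd-index sum = 574 mod 256 = 62 → 9c 3e.

9c3e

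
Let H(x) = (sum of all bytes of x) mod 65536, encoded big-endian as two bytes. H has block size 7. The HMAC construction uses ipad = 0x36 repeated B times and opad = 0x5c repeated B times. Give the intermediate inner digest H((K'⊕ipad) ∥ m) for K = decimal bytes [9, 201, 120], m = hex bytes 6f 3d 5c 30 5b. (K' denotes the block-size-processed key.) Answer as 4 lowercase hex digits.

03f7

Key decimal bytes [9, 201, 120] = 09 c9 78 is 3 bytes ≤ B = 7; zero-pad to 7 bytes: K' = 09 c9 78 00 00 00 00.
K' ⊕ ipad = 3f ff 4e 36 36 36 36.
Inner input = 3f ff 4e 36 36 36 36 ∥ 6f 3d 5c 30 5b.
Inner hash: sum = 63+255+78+54+54+54+54+111+61+92+48+91 = 1015 → 03 f7.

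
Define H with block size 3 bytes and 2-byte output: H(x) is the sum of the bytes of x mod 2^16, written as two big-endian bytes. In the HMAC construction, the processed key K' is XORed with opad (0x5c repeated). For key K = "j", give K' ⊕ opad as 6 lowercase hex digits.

Key "j" = 6a is 1 byte ≤ B = 3; zero-pad to 3 bytes: K' = 6a 00 00.
XOR each byte with 0x5c: 6a⊕5c=36, 00⊕5c=5c, 00⊕5c=5c.

365c5c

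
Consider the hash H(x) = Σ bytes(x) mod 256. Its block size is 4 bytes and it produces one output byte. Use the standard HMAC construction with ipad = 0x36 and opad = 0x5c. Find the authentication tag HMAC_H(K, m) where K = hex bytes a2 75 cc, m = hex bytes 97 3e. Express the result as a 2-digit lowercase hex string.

Key hex bytes a2 75 cc is 3 bytes ≤ B = 4; zero-pad to 4 bytes: K' = a2 75 cc 00.
K' ⊕ ipad = 94 43 fa 36.  K' ⊕ opad = fe 29 90 5c.
Inner input = (K'⊕ipad) ∥ m = 94 43 fa 36 ∥ 97 3e.
Inner hash: sum = 148+67+250+54+151+62 = 732; mod 256 = 220 → dc.
Outer input = (K'⊕opad) ∥ inner = fe 29 90 5c ∥ dc.
Outer hash (tag): sum = 254+41+144+92+220 = 751; mod 256 = 239 → ef.

ef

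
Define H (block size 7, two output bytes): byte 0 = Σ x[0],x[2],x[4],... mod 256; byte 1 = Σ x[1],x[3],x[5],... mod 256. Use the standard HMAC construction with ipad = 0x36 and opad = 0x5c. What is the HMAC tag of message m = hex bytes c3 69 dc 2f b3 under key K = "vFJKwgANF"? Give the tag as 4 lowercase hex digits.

2494

Key "vFJKwgANF" = 76 46 4a 4b 77 67 41 4e 46 is 9 bytes > B = 7, so hash it first: H(key) = be 46, then zero-pad to 7 bytes: K' = be 46 00 00 00 00 00.
K' ⊕ ipad = 88 70 36 36 36 36 36.  K' ⊕ opad = e2 1a 5c 5c 5c 5c 5c.
Inner input = (K'⊕ipad) ∥ m = 88 70 36 36 36 36 36 ∥ c3 69 dc 2f b3.
Inner hash: even-index sum = 450 mod 256 = 194; odd-index sum = 814 mod 256 = 46 → c2 2e.
Outer input = (K'⊕opad) ∥ inner = e2 1a 5c 5c 5c 5c 5c ∥ c2 2e.
Outer hash (tag): even-index sum = 548 mod 256 = 36; odd-index sum = 404 mod 256 = 148 → 24 94.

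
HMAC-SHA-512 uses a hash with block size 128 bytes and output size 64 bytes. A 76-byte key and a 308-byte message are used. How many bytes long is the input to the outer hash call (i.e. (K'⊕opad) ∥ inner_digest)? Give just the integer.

Key is 76 ≤ 128 bytes, zero-padded: |K'| = 128.
Outer input = (K'⊕opad) ∥ H(inner) → 128 + 64 = 192 bytes.

192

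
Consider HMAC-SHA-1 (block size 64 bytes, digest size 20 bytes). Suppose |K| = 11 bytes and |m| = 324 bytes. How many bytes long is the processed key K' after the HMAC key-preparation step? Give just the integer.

64

Key is 11 ≤ 64 bytes, zero-padded: |K'| = 64.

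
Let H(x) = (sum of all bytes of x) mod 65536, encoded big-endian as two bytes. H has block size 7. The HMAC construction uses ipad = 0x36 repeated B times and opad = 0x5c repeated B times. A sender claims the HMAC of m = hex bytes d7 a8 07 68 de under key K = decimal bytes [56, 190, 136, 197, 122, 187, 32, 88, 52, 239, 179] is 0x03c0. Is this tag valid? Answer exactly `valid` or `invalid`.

Key decimal bytes [56, 190, 136, 197, 122, 187, 32, 88, 52, 239, 179] = 38 be 88 c5 7a bb 20 58 34 ef b3 is 11 bytes > B = 7, so hash it first: H(key) = 05 c6, then zero-pad to 7 bytes: K' = 05 c6 00 00 00 00 00.
K' ⊕ ipad = 33 f0 36 36 36 36 36; K' ⊕ opad = 59 9a 5c 5c 5c 5c 5c.
Inner hash: sum = 51+240+54+54+54+54+54+215+168+7+104+222 = 1277 → 04 fd.
Outer hash (recomputed tag): sum = 89+154+92+92+92+92+92+4+253 = 960 → 03 c0.
Recomputed tag = 03c0; claimed = 03c0 → match.

valid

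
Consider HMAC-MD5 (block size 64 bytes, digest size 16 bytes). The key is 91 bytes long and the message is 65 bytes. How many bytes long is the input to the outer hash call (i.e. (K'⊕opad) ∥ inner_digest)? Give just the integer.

Key is 91 > 64 bytes, so it is hashed to 16 bytes then zero-padded to 64: |K'| = 64.
Outer input = (K'⊕opad) ∥ H(inner) → 64 + 16 = 80 bytes.

80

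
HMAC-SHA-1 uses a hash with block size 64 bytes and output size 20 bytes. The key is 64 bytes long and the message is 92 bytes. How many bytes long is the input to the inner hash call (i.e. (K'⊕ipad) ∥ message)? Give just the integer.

156

Key is 64 ≤ 64 bytes, zero-padded: |K'| = 64.
Inner input = (K'⊕ipad) ∥ m → 64 + 92 = 156 bytes.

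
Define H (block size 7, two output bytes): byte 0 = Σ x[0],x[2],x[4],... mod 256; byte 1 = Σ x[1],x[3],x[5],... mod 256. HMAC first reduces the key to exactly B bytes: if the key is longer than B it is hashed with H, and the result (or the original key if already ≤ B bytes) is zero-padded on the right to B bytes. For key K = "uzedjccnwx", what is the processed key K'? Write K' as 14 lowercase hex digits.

|K| = 10 > B = 7, so first hash the key.
H(K): even-index sum = 542 mod 256 = 30; odd-index sum = 551 mod 256 = 39 → 1e 27.
Zero-pad H(K) = 1e 27 to 7 bytes: K' = 1e 27 00 00 00 00 00.

1e270000000000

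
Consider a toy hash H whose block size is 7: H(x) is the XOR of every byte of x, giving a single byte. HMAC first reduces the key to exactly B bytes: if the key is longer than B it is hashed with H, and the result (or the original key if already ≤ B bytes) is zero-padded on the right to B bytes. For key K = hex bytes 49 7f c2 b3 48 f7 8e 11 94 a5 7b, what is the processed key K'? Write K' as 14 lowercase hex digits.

|K| = 11 > B = 7, so first hash the key.
H(K): XOR 49⊕7f⊕c2⊕b3⊕48⊕f7⊕8e⊕11⊕94⊕a5⊕7b = 2d.
Zero-pad H(K) = 2d to 7 bytes: K' = 2d 00 00 00 00 00 00.

2d000000000000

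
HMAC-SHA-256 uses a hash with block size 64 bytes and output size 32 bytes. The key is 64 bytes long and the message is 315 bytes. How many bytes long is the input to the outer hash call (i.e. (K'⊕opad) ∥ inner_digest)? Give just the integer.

Key is 64 ≤ 64 bytes, zero-padded: |K'| = 64.
Outer input = (K'⊕opad) ∥ H(inner) → 64 + 32 = 96 bytes.

96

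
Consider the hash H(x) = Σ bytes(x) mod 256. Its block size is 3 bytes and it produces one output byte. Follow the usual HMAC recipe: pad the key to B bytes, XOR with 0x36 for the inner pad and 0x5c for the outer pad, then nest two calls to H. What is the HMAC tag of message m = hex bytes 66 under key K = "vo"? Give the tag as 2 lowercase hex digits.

Key "vo" = 76 6f is 2 bytes ≤ B = 3; zero-pad to 3 bytes: K' = 76 6f 00.
K' ⊕ ipad = 40 59 36.  K' ⊕ opad = 2a 33 5c.
Inner input = (K'⊕ipad) ∥ m = 40 59 36 ∥ 66.
Inner hash: sum = 64+89+54+102 = 309; mod 256 = 53 → 35.
Outer input = (K'⊕opad) ∥ inner = 2a 33 5c ∥ 35.
Outer hash (tag): sum = 42+51+92+53 = 238 → ee.

ee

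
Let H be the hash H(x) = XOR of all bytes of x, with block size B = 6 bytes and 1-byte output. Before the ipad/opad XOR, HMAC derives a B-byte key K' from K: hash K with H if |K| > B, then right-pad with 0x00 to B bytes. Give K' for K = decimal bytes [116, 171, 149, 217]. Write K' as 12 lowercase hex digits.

Key decimal bytes [116, 171, 149, 217] = 74 ab 95 d9 is 4 bytes ≤ B = 6; zero-pad to 6 bytes: K' = 74 ab 95 d9 00 00.

74ab95d90000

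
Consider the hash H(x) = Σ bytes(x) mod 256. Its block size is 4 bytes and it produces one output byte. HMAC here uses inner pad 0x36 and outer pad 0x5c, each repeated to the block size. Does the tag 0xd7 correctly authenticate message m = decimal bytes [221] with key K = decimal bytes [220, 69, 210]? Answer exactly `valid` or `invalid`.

valid

Key decimal bytes [220, 69, 210] = dc 45 d2 is 3 bytes ≤ B = 4; zero-pad to 4 bytes: K' = dc 45 d2 00.
K' ⊕ ipad = ea 73 e4 36; K' ⊕ opad = 80 19 8e 5c.
Inner hash: sum = 234+115+228+54+221 = 852; mod 256 = 84 → 54.
Outer hash (recomputed tag): sum = 128+25+142+92+84 = 471; mod 256 = 215 → d7.
Recomputed tag = d7; claimed = d7 → match.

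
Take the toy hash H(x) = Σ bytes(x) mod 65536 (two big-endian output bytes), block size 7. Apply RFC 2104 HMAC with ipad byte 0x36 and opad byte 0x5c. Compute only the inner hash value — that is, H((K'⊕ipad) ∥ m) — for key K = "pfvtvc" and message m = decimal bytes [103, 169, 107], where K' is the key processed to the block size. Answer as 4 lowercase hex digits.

035e

Key "pfvtvc" = 70 66 76 74 76 63 is 6 bytes ≤ B = 7; zero-pad to 7 bytes: K' = 70 66 76 74 76 63 00.
K' ⊕ ipad = 46 50 40 42 40 55 36.
Inner input = 46 50 40 42 40 55 36 ∥ 67 a9 6b.
Inner hash: sum = 70+80+64+66+64+85+54+103+169+107 = 862 → 03 5e.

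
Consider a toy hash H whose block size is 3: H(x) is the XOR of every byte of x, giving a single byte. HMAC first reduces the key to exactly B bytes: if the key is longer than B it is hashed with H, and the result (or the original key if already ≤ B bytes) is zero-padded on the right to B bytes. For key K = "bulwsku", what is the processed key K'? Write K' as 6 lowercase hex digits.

610000

|K| = 7 > B = 3, so first hash the key.
H(K): XOR 62⊕75⊕6c⊕77⊕73⊕6b⊕75 = 61.
Zero-pad H(K) = 61 to 3 bytes: K' = 61 00 00.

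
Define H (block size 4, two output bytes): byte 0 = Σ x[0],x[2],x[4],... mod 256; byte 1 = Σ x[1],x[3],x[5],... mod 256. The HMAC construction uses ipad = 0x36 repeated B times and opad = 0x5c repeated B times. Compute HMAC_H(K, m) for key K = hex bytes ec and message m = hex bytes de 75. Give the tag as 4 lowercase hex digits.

fa99

Key hex bytes ec is 1 byte ≤ B = 4; zero-pad to 4 bytes: K' = ec 00 00 00.
K' ⊕ ipad = da 36 36 36.  K' ⊕ opad = b0 5c 5c 5c.
Inner input = (K'⊕ipad) ∥ m = da 36 36 36 ∥ de 75.
Inner hash: even-index sum = 494 mod 256 = 238; odd-index sum = 225 mod 256 = 225 → ee e1.
Outer input = (K'⊕opad) ∥ inner = b0 5c 5c 5c ∥ ee e1.
Outer hash (tag): even-index sum = 506 mod 256 = 250; odd-index sum = 409 mod 256 = 153 → fa 99.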